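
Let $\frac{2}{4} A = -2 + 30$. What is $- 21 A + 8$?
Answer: $-1168$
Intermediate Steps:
$A = 56$ ($A = 2 \left(-2 + 30\right) = 2 \cdot 28 = 56$)
$- 21 A + 8 = \left(-21\right) 56 + 8 = -1176 + 8 = -1168$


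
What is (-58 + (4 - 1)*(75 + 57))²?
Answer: 114244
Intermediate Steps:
(-58 + (4 - 1)*(75 + 57))² = (-58 + 3*132)² = (-58 + 396)² = 338² = 114244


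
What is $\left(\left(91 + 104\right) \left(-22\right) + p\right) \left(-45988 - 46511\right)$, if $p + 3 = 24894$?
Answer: $-1905571899$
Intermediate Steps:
$p = 24891$ ($p = -3 + 24894 = 24891$)
$\left(\left(91 + 104\right) \left(-22\right) + p\right) \left(-45988 - 46511\right) = \left(\left(91 + 104\right) \left(-22\right) + 24891\right) \left(-45988 - 46511\right) = \left(195 \left(-22\right) + 24891\right) \left(-92499\right) = \left(-4290 + 24891\right) \left(-92499\right) = 20601 \left(-92499\right) = -1905571899$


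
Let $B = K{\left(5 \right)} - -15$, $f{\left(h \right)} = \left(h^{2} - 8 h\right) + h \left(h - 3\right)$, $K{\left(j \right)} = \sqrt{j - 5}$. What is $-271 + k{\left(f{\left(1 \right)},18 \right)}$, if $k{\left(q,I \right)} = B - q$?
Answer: $-247$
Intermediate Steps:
$K{\left(j \right)} = \sqrt{-5 + j}$
$f{\left(h \right)} = h^{2} - 8 h + h \left(-3 + h\right)$ ($f{\left(h \right)} = \left(h^{2} - 8 h\right) + h \left(-3 + h\right) = h^{2} - 8 h + h \left(-3 + h\right)$)
$B = 15$ ($B = \sqrt{-5 + 5} - -15 = \sqrt{0} + 15 = 0 + 15 = 15$)
$k{\left(q,I \right)} = 15 - q$
$-271 + k{\left(f{\left(1 \right)},18 \right)} = -271 + \left(15 - 1 \left(-11 + 2 \cdot 1\right)\right) = -271 + \left(15 - 1 \left(-11 + 2\right)\right) = -271 + \left(15 - 1 \left(-9\right)\right) = -271 + \left(15 - -9\right) = -271 + \left(15 + 9\right) = -271 + 24 = -247$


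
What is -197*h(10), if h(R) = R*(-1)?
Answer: 1970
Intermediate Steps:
h(R) = -R
-197*h(10) = -(-197)*10 = -197*(-10) = 1970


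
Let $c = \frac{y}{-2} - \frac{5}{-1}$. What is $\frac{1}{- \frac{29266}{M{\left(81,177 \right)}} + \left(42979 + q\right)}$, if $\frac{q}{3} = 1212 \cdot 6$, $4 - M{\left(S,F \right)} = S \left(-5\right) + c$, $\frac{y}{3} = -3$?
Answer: $\frac{799}{51712673} \approx 1.5451 \cdot 10^{-5}$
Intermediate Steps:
$y = -9$ ($y = 3 \left(-3\right) = -9$)
$c = \frac{19}{2}$ ($c = - \frac{9}{-2} - \frac{5}{-1} = \left(-9\right) \left(- \frac{1}{2}\right) - -5 = \frac{9}{2} + 5 = \frac{19}{2} \approx 9.5$)
$M{\left(S,F \right)} = - \frac{11}{2} + 5 S$ ($M{\left(S,F \right)} = 4 - \left(S \left(-5\right) + \frac{19}{2}\right) = 4 - \left(- 5 S + \frac{19}{2}\right) = 4 - \left(\frac{19}{2} - 5 S\right) = 4 + \left(- \frac{19}{2} + 5 S\right) = - \frac{11}{2} + 5 S$)
$q = 21816$ ($q = 3 \cdot 1212 \cdot 6 = 3 \cdot 7272 = 21816$)
$\frac{1}{- \frac{29266}{M{\left(81,177 \right)}} + \left(42979 + q\right)} = \frac{1}{- \frac{29266}{- \frac{11}{2} + 5 \cdot 81} + \left(42979 + 21816\right)} = \frac{1}{- \frac{29266}{- \frac{11}{2} + 405} + 64795} = \frac{1}{- \frac{29266}{\frac{799}{2}} + 64795} = \frac{1}{\left(-29266\right) \frac{2}{799} + 64795} = \frac{1}{- \frac{58532}{799} + 64795} = \frac{1}{\frac{51712673}{799}} = \frac{799}{51712673}$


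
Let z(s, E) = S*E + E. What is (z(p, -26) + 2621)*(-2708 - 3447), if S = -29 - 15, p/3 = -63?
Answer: -23013545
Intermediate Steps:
p = -189 (p = 3*(-63) = -189)
S = -44
z(s, E) = -43*E (z(s, E) = -44*E + E = -43*E)
(z(p, -26) + 2621)*(-2708 - 3447) = (-43*(-26) + 2621)*(-2708 - 3447) = (1118 + 2621)*(-6155) = 3739*(-6155) = -23013545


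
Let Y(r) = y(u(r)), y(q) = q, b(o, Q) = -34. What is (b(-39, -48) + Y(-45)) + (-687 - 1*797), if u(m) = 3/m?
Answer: -22771/15 ≈ -1518.1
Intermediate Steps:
Y(r) = 3/r
(b(-39, -48) + Y(-45)) + (-687 - 1*797) = (-34 + 3/(-45)) + (-687 - 1*797) = (-34 + 3*(-1/45)) + (-687 - 797) = (-34 - 1/15) - 1484 = -511/15 - 1484 = -22771/15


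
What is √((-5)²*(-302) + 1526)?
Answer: 2*I*√1506 ≈ 77.614*I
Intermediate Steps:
√((-5)²*(-302) + 1526) = √(25*(-302) + 1526) = √(-7550 + 1526) = √(-6024) = 2*I*√1506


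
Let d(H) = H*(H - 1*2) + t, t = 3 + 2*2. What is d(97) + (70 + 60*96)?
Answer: 15052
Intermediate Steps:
t = 7 (t = 3 + 4 = 7)
d(H) = 7 + H*(-2 + H) (d(H) = H*(H - 1*2) + 7 = H*(H - 2) + 7 = H*(-2 + H) + 7 = 7 + H*(-2 + H))
d(97) + (70 + 60*96) = (7 + 97² - 2*97) + (70 + 60*96) = (7 + 9409 - 194) + (70 + 5760) = 9222 + 5830 = 15052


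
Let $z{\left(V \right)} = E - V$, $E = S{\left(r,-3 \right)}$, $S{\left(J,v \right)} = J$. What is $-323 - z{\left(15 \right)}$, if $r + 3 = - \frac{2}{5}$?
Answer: $- \frac{1523}{5} \approx -304.6$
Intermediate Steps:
$r = - \frac{17}{5}$ ($r = -3 - \frac{2}{5} = - \frac{17}{5} \approx -3.4$)
$E = - \frac{17}{5} \approx -3.4$
$z{\left(V \right)} = - \frac{17}{5} - V$
$-323 - z{\left(15 \right)} = -323 - \left(- \frac{17}{5} - 15\right) = -323 - - \frac{92}{5} = -323 + \frac{92}{5} = - \frac{1523}{5}$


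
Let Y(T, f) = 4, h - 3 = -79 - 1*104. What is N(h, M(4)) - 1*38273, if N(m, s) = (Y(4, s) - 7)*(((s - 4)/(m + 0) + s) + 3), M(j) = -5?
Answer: -765343/20 ≈ -38267.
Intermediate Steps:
h = -180 (h = 3 + (-79 - 1*104) = 3 + (-79 - 104) = 3 - 183 = -180)
N(m, s) = -9 - 3*s - 3*(-4 + s)/m (N(m, s) = (4 - 7)*(((s - 4)/(m + 0) + s) + 3) = -3*(((-4 + s)/m + s) + 3) = -3*((s + (-4 + s)/m) + 3) = -3*(3 + s + (-4 + s)/m) = -9 - 3*s - 3*(-4 + s)/m)
N(h, M(4)) - 1*38273 = 3*(4 - 1*(-5) - 1*(-180)*(3 - 5))/(-180) - 1*38273 = 3*(-1/180)*(4 + 5 - 1*(-180)*(-2)) - 38273 = 3*(-1/180)*(4 + 5 - 360) - 38273 = 3*(-1/180)*(-351) - 38273 = 117/20 - 38273 = -765343/20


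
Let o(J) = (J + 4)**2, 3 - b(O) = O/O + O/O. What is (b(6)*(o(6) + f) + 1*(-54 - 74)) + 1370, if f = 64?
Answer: 1406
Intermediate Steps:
b(O) = 1 (b(O) = 3 - (O/O + O/O) = 3 - (1 + 1) = 3 - 1*2 = 3 - 2 = 1)
o(J) = (4 + J)**2
(b(6)*(o(6) + f) + 1*(-54 - 74)) + 1370 = (1*((4 + 6)**2 + 64) + 1*(-54 - 74)) + 1370 = (1*(10**2 + 64) + 1*(-128)) + 1370 = (1*(100 + 64) - 128) + 1370 = (1*164 - 128) + 1370 = (164 - 128) + 1370 = 36 + 1370 = 1406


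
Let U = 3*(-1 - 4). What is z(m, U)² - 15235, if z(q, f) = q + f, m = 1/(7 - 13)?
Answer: -540179/36 ≈ -15005.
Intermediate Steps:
m = -⅙ (m = 1/(-6) = -⅙ ≈ -0.16667)
U = -15 (U = 3*(-5) = -15)
z(q, f) = f + q
z(m, U)² - 15235 = (-15 - ⅙)² - 15235 = (-91/6)² - 15235 = 8281/36 - 15235 = -540179/36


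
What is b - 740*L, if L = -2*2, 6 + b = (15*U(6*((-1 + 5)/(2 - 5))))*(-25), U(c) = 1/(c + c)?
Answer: 47639/16 ≈ 2977.4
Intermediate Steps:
U(c) = 1/(2*c)
b = 279/16 (b = -6 + (15*(1/(2*((6*((-1 + 5)/(2 - 5)))))))*(-25) = -6 + (15*(1/(2*((6*(4/(-3)))))))*(-25) = -6 + (15*(1/(2*((6*(4*(-⅓)))))))*(-25) = -6 + (15*(1/(2*((6*(-4/3))))))*(-25) = -6 + (15*((½)/(-8)))*(-25) = -6 + (15*((½)*(-⅛)))*(-25) = -6 + (15*(-1/16))*(-25) = -6 - 15/16*(-25) = -6 + 375/16 = 279/16 ≈ 17.438)
L = -4
b - 740*L = 279/16 - 740*(-4) = 279/16 - 1*(-2960) = 279/16 + 2960 = 47639/16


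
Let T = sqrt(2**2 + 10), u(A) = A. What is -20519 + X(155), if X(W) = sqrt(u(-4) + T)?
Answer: -20519 + I*sqrt(4 - sqrt(14)) ≈ -20519.0 + 0.50827*I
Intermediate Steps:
T = sqrt(14) (T = sqrt(4 + 10) = sqrt(14) ≈ 3.7417)
X(W) = sqrt(-4 + sqrt(14))
-20519 + X(155) = -20519 + sqrt(-4 + sqrt(14))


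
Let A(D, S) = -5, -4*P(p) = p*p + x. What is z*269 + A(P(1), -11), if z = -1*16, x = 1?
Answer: -4309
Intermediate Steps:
P(p) = -¼ - p²/4 (P(p) = -(p*p + 1)/4 = -(p² + 1)/4 = -(1 + p²)/4 = -¼ - p²/4)
z = -16
z*269 + A(P(1), -11) = -16*269 - 5 = -4304 - 5 = -4309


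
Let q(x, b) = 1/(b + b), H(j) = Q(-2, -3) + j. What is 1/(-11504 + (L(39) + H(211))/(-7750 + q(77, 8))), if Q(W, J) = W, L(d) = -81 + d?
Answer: -123999/1426487168 ≈ -8.6926e-5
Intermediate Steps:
H(j) = -2 + j
q(x, b) = 1/(2*b)
1/(-11504 + (L(39) + H(211))/(-7750 + q(77, 8))) = 1/(-11504 + ((-81 + 39) + (-2 + 211))/(-7750 + (½)/8)) = 1/(-11504 + (-42 + 209)/(-7750 + (½)*(⅛))) = 1/(-11504 + 167/(-7750 + 1/16)) = 1/(-11504 + 167/(-123999/16)) = 1/(-11504 + 167*(-16/123999)) = 1/(-11504 - 2672/123999) = 1/(-1426487168/123999) = -123999/1426487168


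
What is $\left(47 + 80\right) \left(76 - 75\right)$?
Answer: $127$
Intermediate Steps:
$\left(47 + 80\right) \left(76 - 75\right) = 127 \left(76 - 75\right) = 127 \cdot 1 = 127$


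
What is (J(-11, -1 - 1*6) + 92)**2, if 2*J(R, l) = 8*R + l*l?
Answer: 21025/4 ≈ 5256.3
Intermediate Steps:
J(R, l) = l**2/2 + 4*R (J(R, l) = (8*R + l*l)/2 = (8*R + l**2)/2 = (l**2 + 8*R)/2 = l**2/2 + 4*R)
(J(-11, -1 - 1*6) + 92)**2 = (((-1 - 1*6)**2/2 + 4*(-11)) + 92)**2 = (((-1 - 6)**2/2 - 44) + 92)**2 = (((1/2)*(-7)**2 - 44) + 92)**2 = (((1/2)*49 - 44) + 92)**2 = ((49/2 - 44) + 92)**2 = (-39/2 + 92)**2 = (145/2)**2 = 21025/4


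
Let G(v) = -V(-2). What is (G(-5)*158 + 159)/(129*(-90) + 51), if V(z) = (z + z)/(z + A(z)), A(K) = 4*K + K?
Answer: -319/34677 ≈ -0.0091992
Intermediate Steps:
A(K) = 5*K
V(z) = ⅓ (V(z) = (z + z)/(z + 5*z) = (2*z)/((6*z)) = (2*z)*(1/(6*z)) = ⅓)
G(v) = -⅓ (G(v) = -1*⅓ = -⅓)
(G(-5)*158 + 159)/(129*(-90) + 51) = (-⅓*158 + 159)/(129*(-90) + 51) = (-158/3 + 159)/(-11610 + 51) = (319/3)/(-11559) = (319/3)*(-1/11559) = -319/34677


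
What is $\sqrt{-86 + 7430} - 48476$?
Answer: $-48476 + 12 \sqrt{51} \approx -48390.0$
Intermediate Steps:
$\sqrt{-86 + 7430} - 48476 = \sqrt{7344} - 48476 = 12 \sqrt{51} - 48476 = -48476 + 12 \sqrt{51}$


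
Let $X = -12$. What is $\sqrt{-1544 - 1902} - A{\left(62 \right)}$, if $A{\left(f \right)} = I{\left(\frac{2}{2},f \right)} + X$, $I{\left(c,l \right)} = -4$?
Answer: $16 + i \sqrt{3446} \approx 16.0 + 58.703 i$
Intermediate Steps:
$A{\left(f \right)} = -16$ ($A{\left(f \right)} = -4 - 12 = -16$)
$\sqrt{-1544 - 1902} - A{\left(62 \right)} = \sqrt{-1544 - 1902} - -16 = \sqrt{-3446} + 16 = i \sqrt{3446} + 16 = 16 + i \sqrt{3446}$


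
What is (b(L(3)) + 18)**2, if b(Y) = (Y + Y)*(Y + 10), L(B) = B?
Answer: 9216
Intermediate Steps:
b(Y) = 2*Y*(10 + Y) (b(Y) = (2*Y)*(10 + Y) = 2*Y*(10 + Y))
(b(L(3)) + 18)**2 = (2*3*(10 + 3) + 18)**2 = (2*3*13 + 18)**2 = (78 + 18)**2 = 96**2 = 9216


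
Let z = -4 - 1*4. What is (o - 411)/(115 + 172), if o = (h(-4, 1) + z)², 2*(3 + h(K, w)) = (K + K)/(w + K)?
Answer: -2858/2583 ≈ -1.1065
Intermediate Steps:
h(K, w) = -3 + K/(K + w) (h(K, w) = -3 + ((K + K)/(w + K))/2 = -3 + ((2*K)/(K + w))/2 = -3 + (2*K/(K + w))/2 = -3 + K/(K + w))
z = -8 (z = -4 - 4 = -8)
o = 841/9 (o = ((-3*1 - 2*(-4))/(-4 + 1) - 8)² = ((-3 + 8)/(-3) - 8)² = (-⅓*5 - 8)² = (-5/3 - 8)² = (-29/3)² = 841/9 ≈ 93.444)
(o - 411)/(115 + 172) = (841/9 - 411)/(115 + 172) = -2858/9/287 = -2858/9*1/287 = -2858/2583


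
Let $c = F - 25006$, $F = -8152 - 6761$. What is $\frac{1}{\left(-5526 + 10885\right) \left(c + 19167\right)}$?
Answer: $- \frac{1}{111209968} \approx -8.992 \cdot 10^{-9}$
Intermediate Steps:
$F = -14913$ ($F = -8152 - 6761 = -14913$)
$c = -39919$ ($c = -14913 - 25006 = -39919$)
$\frac{1}{\left(-5526 + 10885\right) \left(c + 19167\right)} = \frac{1}{\left(-5526 + 10885\right) \left(-39919 + 19167\right)} = \frac{1}{5359 \left(-20752\right)} = \frac{1}{-111209968} = - \frac{1}{111209968}$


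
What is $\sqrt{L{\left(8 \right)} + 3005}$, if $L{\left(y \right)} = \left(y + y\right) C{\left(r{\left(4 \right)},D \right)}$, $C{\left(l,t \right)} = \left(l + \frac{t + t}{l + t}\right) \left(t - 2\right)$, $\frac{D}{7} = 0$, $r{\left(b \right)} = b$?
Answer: $\sqrt{2877} \approx 53.638$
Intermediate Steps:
$D = 0$ ($D = 7 \cdot 0 = 0$)
$C{\left(l,t \right)} = \left(-2 + t\right) \left(l + \frac{2 t}{l + t}\right)$ ($C{\left(l,t \right)} = \left(l + \frac{2 t}{l + t}\right) \left(-2 + t\right) = \left(-2 + t\right) \left(l + \frac{2 t}{l + t}\right)$)
$L{\left(y \right)} = - 16 y$ ($L{\left(y \right)} = \left(y + y\right) \frac{\left(-4\right) 0 - 2 \cdot 4^{2} + 2 \cdot 0^{2} + 4 \cdot 0^{2} + 0 \cdot 4^{2} - 8 \cdot 0}{4 + 0} = 2 y \frac{0 - 32 + 2 \cdot 0 + 4 \cdot 0 + 0 \cdot 16 + 0}{4} = 2 y \frac{0 - 32 + 0 + 0 + 0 + 0}{4} = 2 y \frac{1}{4} \left(-32\right) = 2 y \left(-8\right) = - 16 y$)
$\sqrt{L{\left(8 \right)} + 3005} = \sqrt{\left(-16\right) 8 + 3005} = \sqrt{-128 + 3005} = \sqrt{2877}$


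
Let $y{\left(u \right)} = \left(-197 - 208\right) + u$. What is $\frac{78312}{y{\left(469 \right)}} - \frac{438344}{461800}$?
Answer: $\frac{564631681}{461800} \approx 1222.7$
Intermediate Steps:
$y{\left(u \right)} = -405 + u$
$\frac{78312}{y{\left(469 \right)}} - \frac{438344}{461800} = \frac{78312}{-405 + 469} - \frac{438344}{461800} = \frac{78312}{64} - \frac{54793}{57725} = 78312 \cdot \frac{1}{64} - \frac{54793}{57725} = \frac{9789}{8} - \frac{54793}{57725} = \frac{564631681}{461800}$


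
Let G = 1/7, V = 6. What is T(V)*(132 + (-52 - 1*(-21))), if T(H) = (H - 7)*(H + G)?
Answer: -4343/7 ≈ -620.43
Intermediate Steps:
G = ⅐ ≈ 0.14286
T(H) = (-7 + H)*(⅐ + H) (T(H) = (H - 7)*(H + ⅐) = (-7 + H)*(⅐ + H))
T(V)*(132 + (-52 - 1*(-21))) = (-1 + 6² - 48/7*6)*(132 + (-52 - 1*(-21))) = (-1 + 36 - 288/7)*(132 + (-52 + 21)) = -43*(132 - 31)/7 = -43/7*101 = -4343/7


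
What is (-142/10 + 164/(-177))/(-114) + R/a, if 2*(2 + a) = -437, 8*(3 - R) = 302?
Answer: 717529/2471805 ≈ 0.29029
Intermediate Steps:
R = -139/4 (R = 3 - ⅛*302 = 3 - 151/4 = -139/4 ≈ -34.750)
a = -441/2 (a = -2 + (½)*(-437) = -2 - 437/2 = -441/2 ≈ -220.50)
(-142/10 + 164/(-177))/(-114) + R/a = (-142/10 + 164/(-177))/(-114) - 139/(4*(-441/2)) = (-142*⅒ + 164*(-1/177))*(-1/114) - 139/4*(-2/441) = (-71/5 - 164/177)*(-1/114) + 139/882 = -13387/885*(-1/114) + 139/882 = 13387/100890 + 139/882 = 717529/2471805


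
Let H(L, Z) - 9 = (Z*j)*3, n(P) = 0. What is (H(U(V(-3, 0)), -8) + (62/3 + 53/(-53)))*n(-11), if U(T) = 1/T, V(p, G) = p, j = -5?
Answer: 0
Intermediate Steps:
H(L, Z) = 9 - 15*Z (H(L, Z) = 9 + (Z*(-5))*3 = 9 - 5*Z*3 = 9 - 15*Z)
(H(U(V(-3, 0)), -8) + (62/3 + 53/(-53)))*n(-11) = ((9 - 15*(-8)) + (62/3 + 53/(-53)))*0 = ((9 + 120) + (62*(1/3) + 53*(-1/53)))*0 = (129 + (62/3 - 1))*0 = (129 + 59/3)*0 = (446/3)*0 = 0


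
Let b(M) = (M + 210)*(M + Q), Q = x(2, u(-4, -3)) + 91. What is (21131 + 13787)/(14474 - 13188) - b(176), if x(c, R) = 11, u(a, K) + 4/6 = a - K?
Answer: -68981585/643 ≈ -1.0728e+5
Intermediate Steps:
u(a, K) = -2/3 + a - K (u(a, K) = -2/3 + (a - K) = -2/3 + a - K)
Q = 102 (Q = 11 + 91 = 102)
b(M) = (102 + M)*(210 + M) (b(M) = (M + 210)*(M + 102) = (210 + M)*(102 + M) = (102 + M)*(210 + M))
(21131 + 13787)/(14474 - 13188) - b(176) = (21131 + 13787)/(14474 - 13188) - (21420 + 176**2 + 312*176) = 34918/1286 - (21420 + 30976 + 54912) = 34918*(1/1286) - 1*107308 = 17459/643 - 107308 = -68981585/643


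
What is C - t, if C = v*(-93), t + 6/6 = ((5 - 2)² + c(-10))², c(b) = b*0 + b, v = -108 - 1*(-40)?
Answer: 6324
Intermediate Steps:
v = -68 (v = -108 + 40 = -68)
c(b) = b (c(b) = 0 + b = b)
t = 0 (t = -1 + ((5 - 2)² - 10)² = -1 + (3² - 10)² = -1 + (9 - 10)² = -1 + (-1)² = -1 + 1 = 0)
C = 6324 (C = -68*(-93) = 6324)
C - t = 6324 - 1*0 = 6324 + 0 = 6324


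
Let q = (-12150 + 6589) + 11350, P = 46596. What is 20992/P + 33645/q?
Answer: 422311277/67436061 ≈ 6.2624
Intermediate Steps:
q = 5789 (q = -5561 + 11350 = 5789)
20992/P + 33645/q = 20992/46596 + 33645/5789 = 20992*(1/46596) + 33645*(1/5789) = 5248/11649 + 33645/5789 = 422311277/67436061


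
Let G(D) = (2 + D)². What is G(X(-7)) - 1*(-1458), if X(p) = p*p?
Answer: 4059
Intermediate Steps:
X(p) = p²
G(X(-7)) - 1*(-1458) = (2 + (-7)²)² - 1*(-1458) = (2 + 49)² + 1458 = 51² + 1458 = 2601 + 1458 = 4059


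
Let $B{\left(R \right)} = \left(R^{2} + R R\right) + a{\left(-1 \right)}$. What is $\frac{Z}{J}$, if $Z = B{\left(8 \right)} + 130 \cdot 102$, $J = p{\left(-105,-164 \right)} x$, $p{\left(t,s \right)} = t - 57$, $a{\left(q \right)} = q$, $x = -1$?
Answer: $\frac{13387}{162} \approx 82.636$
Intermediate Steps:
$B{\left(R \right)} = -1 + 2 R^{2}$ ($B{\left(R \right)} = \left(R^{2} + R R\right) - 1 = \left(R^{2} + R^{2}\right) - 1 = 2 R^{2} - 1 = -1 + 2 R^{2}$)
$p{\left(t,s \right)} = -57 + t$
$J = 162$ ($J = \left(-57 - 105\right) \left(-1\right) = \left(-162\right) \left(-1\right) = 162$)
$Z = 13387$ ($Z = \left(-1 + 2 \cdot 8^{2}\right) + 130 \cdot 102 = \left(-1 + 2 \cdot 64\right) + 13260 = \left(-1 + 128\right) + 13260 = 127 + 13260 = 13387$)
$\frac{Z}{J} = \frac{13387}{162}$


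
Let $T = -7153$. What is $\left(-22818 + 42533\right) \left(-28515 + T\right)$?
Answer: $-703194620$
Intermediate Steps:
$\left(-22818 + 42533\right) \left(-28515 + T\right) = \left(-22818 + 42533\right) \left(-28515 - 7153\right) = 19715 \left(-35668\right) = -703194620$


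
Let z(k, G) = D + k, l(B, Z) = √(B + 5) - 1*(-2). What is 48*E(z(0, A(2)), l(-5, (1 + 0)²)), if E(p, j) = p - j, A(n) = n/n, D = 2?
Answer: 0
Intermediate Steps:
l(B, Z) = 2 + √(5 + B) (l(B, Z) = √(5 + B) + 2 = 2 + √(5 + B))
A(n) = 1
z(k, G) = 2 + k
48*E(z(0, A(2)), l(-5, (1 + 0)²)) = 48*((2 + 0) - (2 + √(5 - 5))) = 48*(2 - (2 + √0)) = 48*(2 - (2 + 0)) = 48*(2 - 1*2) = 48*(2 - 2) = 48*0 = 0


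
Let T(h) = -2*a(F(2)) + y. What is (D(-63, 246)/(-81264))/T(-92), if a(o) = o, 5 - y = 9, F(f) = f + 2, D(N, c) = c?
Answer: 41/162528 ≈ 0.00025226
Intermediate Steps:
F(f) = 2 + f
y = -4 (y = 5 - 1*9 = 5 - 9 = -4)
T(h) = -12 (T(h) = -2*(2 + 2) - 4 = -2*4 - 4 = -8 - 4 = -12)
(D(-63, 246)/(-81264))/T(-92) = (246/(-81264))/(-12) = (246*(-1/81264))*(-1/12) = -41/13544*(-1/12) = 41/162528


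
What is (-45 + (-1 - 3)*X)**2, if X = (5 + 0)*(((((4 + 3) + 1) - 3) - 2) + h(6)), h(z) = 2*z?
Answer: 119025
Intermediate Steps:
X = 75 (X = (5 + 0)*(((((4 + 3) + 1) - 3) - 2) + 2*6) = 5*((((7 + 1) - 3) - 2) + 12) = 5*(((8 - 3) - 2) + 12) = 5*((5 - 2) + 12) = 5*(3 + 12) = 5*15 = 75)
(-45 + (-1 - 3)*X)**2 = (-45 + (-1 - 3)*75)**2 = (-45 - 4*75)**2 = (-45 - 300)**2 = (-345)**2 = 119025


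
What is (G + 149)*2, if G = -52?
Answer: 194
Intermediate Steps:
(G + 149)*2 = (-52 + 149)*2 = 97*2 = 194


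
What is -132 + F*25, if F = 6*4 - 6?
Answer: 318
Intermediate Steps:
F = 18 (F = 24 - 6 = 18)
-132 + F*25 = -132 + 18*25 = -132 + 450 = 318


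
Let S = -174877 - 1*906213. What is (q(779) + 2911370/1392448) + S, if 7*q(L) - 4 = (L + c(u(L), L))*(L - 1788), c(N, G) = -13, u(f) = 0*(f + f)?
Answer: -5806860006685/4873568 ≈ -1.1915e+6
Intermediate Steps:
u(f) = 0 (u(f) = 0*(2*f) = 0)
S = -1081090 (S = -174877 - 906213 = -1081090)
q(L) = 4/7 + (-1788 + L)*(-13 + L)/7 (q(L) = 4/7 + ((L - 13)*(L - 1788))/7 = 4/7 + ((-13 + L)*(-1788 + L))/7 = 4/7 + ((-1788 + L)*(-13 + L))/7 = 4/7 + (-1788 + L)*(-13 + L)/7)
(q(779) + 2911370/1392448) + S = ((23248/7 - 1801/7*779 + (⅐)*779²) + 2911370/1392448) - 1081090 = ((23248/7 - 1402979/7 + (⅐)*606841) + 2911370*(1/1392448)) - 1081090 = ((23248/7 - 1402979/7 + 606841/7) + 1455685/696224) - 1081090 = (-772890/7 + 1455685/696224) - 1081090 = -538094377565/4873568 - 1081090 = -5806860006685/4873568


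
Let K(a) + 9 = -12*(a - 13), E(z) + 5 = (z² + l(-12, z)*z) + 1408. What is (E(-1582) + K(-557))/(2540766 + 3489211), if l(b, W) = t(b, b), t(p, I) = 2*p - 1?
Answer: 2550508/6029977 ≈ 0.42297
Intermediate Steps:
t(p, I) = -1 + 2*p
l(b, W) = -1 + 2*b
E(z) = 1403 + z² - 25*z (E(z) = -5 + ((z² + (-1 + 2*(-12))*z) + 1408) = -5 + ((z² + (-1 - 24)*z) + 1408) = -5 + ((z² - 25*z) + 1408) = -5 + (1408 + z² - 25*z) = 1403 + z² - 25*z)
K(a) = 147 - 12*a (K(a) = -9 - 12*(a - 13) = -9 - 12*(-13 + a) = -9 + (156 - 12*a) = 147 - 12*a)
(E(-1582) + K(-557))/(2540766 + 3489211) = ((1403 + (-1582)² - 25*(-1582)) + (147 - 12*(-557)))/(2540766 + 3489211) = ((1403 + 2502724 + 39550) + (147 + 6684))/6029977 = (2543677 + 6831)*(1/6029977) = 2550508*(1/6029977) = 2550508/6029977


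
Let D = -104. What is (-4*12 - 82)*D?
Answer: 13520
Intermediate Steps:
(-4*12 - 82)*D = (-4*12 - 82)*(-104) = (-48 - 82)*(-104) = -130*(-104) = 13520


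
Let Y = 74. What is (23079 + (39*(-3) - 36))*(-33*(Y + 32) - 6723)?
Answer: -234326646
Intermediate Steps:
(23079 + (39*(-3) - 36))*(-33*(Y + 32) - 6723) = (23079 + (39*(-3) - 36))*(-33*(74 + 32) - 6723) = (23079 + (-117 - 36))*(-33*106 - 6723) = (23079 - 153)*(-3498 - 6723) = 22926*(-10221) = -234326646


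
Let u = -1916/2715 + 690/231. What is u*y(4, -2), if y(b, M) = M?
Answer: -953836/209055 ≈ -4.5626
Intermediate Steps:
u = 476918/209055 (u = -1916*1/2715 + 690*(1/231) = -1916/2715 + 230/77 = 476918/209055 ≈ 2.2813)
u*y(4, -2) = (476918/209055)*(-2) = -953836/209055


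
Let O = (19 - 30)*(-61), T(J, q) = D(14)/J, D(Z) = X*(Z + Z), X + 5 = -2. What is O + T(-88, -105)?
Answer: 14811/22 ≈ 673.23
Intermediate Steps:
X = -7 (X = -5 - 2 = -7)
D(Z) = -14*Z (D(Z) = -7*(Z + Z) = -14*Z)
T(J, q) = -196/J (T(J, q) = (-14*14)/J = -196/J)
O = 671 (O = -11*(-61) = 671)
O + T(-88, -105) = 671 - 196/(-88) = 671 - 196*(-1/88) = 671 + 49/22 = 14811/22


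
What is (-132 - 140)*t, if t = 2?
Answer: -544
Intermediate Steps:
(-132 - 140)*t = (-132 - 140)*2 = -272*2 = -544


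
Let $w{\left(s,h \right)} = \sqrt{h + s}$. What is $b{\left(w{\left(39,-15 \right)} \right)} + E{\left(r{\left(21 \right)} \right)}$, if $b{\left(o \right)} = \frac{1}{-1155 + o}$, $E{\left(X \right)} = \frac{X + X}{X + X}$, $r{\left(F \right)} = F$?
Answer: $\frac{444282}{444667} - \frac{2 \sqrt{6}}{1334001} \approx 0.99913$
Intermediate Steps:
$E{\left(X \right)} = 1$ ($E{\left(X \right)} = \frac{2 X}{2 X} = 2 X \frac{1}{2 X} = 1$)
$b{\left(w{\left(39,-15 \right)} \right)} + E{\left(r{\left(21 \right)} \right)} = \frac{1}{-1155 + \sqrt{-15 + 39}} + 1 = \frac{1}{-1155 + \sqrt{24}} + 1 = \frac{1}{-1155 + 2 \sqrt{6}} + 1 = 1 + \frac{1}{-1155 + 2 \sqrt{6}}$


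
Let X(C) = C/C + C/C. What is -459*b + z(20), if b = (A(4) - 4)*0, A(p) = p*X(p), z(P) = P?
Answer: 20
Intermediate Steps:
X(C) = 2 (X(C) = 1 + 1 = 2)
A(p) = 2*p (A(p) = p*2 = 2*p)
b = 0 (b = (2*4 - 4)*0 = (8 - 4)*0 = 4*0 = 0)
-459*b + z(20) = -459*0 + 20 = 0 + 20 = 20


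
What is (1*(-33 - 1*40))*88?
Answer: -6424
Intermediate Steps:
(1*(-33 - 1*40))*88 = (1*(-33 - 40))*88 = (1*(-73))*88 = -73*88 = -6424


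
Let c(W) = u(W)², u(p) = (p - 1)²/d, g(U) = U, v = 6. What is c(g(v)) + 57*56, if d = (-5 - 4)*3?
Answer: 2327593/729 ≈ 3192.9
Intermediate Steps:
d = -27 (d = -9*3 = -27)
u(p) = -(-1 + p)²/27 (u(p) = (p - 1)²/(-27) = (-1 + p)²*(-1/27) = -(-1 + p)²/27)
c(W) = (-1 + W)⁴/729 (c(W) = (-(-1 + W)²/27)² = (-1 + W)⁴/729)
c(g(v)) + 57*56 = (-1 + 6)⁴/729 + 57*56 = (1/729)*5⁴ + 3192 = (1/729)*625 + 3192 = 625/729 + 3192 = 2327593/729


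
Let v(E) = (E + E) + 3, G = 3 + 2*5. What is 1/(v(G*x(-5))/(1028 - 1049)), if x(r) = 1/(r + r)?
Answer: -105/2 ≈ -52.500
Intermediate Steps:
x(r) = 1/(2*r)
G = 13 (G = 3 + 10 = 13)
v(E) = 3 + 2*E (v(E) = 2*E + 3 = 3 + 2*E)
1/(v(G*x(-5))/(1028 - 1049)) = 1/((3 + 2*(13*((½)/(-5))))/(1028 - 1049)) = 1/((3 + 2*(13*((½)*(-⅕))))/(-21)) = 1/(-(3 + 2*(13*(-⅒)))/21) = 1/(-(3 + 2*(-13/10))/21) = 1/(-(3 - 13/5)/21) = 1/(-1/21*⅖) = 1/(-2/105) = -105/2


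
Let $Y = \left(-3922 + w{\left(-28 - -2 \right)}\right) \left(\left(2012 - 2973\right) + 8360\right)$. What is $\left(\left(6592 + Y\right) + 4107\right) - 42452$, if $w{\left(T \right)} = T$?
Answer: $-29243005$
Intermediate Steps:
$Y = -29211252$ ($Y = \left(-3922 - 26\right) \left(\left(2012 - 2973\right) + 8360\right) = \left(-3922 + \left(-28 + 2\right)\right) \left(-961 + 8360\right) = \left(-3922 - 26\right) 7399 = \left(-3948\right) 7399 = -29211252$)
$\left(\left(6592 + Y\right) + 4107\right) - 42452 = \left(\left(6592 - 29211252\right) + 4107\right) - 42452 = \left(-29204660 + 4107\right) - 42452 = -29200553 - 42452 = -29243005$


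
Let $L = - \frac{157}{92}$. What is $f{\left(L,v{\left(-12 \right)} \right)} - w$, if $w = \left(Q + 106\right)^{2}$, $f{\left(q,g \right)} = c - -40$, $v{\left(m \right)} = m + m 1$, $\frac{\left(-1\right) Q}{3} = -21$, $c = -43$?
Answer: $-28564$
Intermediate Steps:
$Q = 63$ ($Q = \left(-3\right) \left(-21\right) = 63$)
$v{\left(m \right)} = 2 m$ ($v{\left(m \right)} = m + m = 2 m$)
$L = - \frac{157}{92}$ ($L = \left(-157\right) \frac{1}{92} = - \frac{157}{92} \approx -1.7065$)
$f{\left(q,g \right)} = -3$ ($f{\left(q,g \right)} = -43 - -40 = -43 + 40 = -3$)
$w = 28561$ ($w = \left(63 + 106\right)^{2} = 169^{2} = 28561$)
$f{\left(L,v{\left(-12 \right)} \right)} - w = -3 - 28561 = -28564$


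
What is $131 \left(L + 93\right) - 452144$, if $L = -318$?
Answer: $-481619$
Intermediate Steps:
$131 \left(L + 93\right) - 452144 = 131 \left(-318 + 93\right) - 452144 = 131 \left(-225\right) - 452144 = -29475 - 452144 = -481619$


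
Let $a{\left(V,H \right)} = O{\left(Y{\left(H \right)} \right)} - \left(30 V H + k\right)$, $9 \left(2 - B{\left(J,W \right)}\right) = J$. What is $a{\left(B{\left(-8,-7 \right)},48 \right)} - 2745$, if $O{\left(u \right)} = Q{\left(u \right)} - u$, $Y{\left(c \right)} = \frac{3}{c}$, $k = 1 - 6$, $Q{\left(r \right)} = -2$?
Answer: $- \frac{110433}{16} \approx -6902.1$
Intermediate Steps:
$B{\left(J,W \right)} = 2 - \frac{J}{9}$
$k = -5$
$O{\left(u \right)} = -2 - u$
$a{\left(V,H \right)} = 3 - \frac{3}{H} - 30 H V$ ($a{\left(V,H \right)} = \left(-2 - \frac{3}{H}\right) - \left(30 V H - 5\right) = \left(-2 - \frac{3}{H}\right) - \left(30 H V - 5\right) = \left(-2 - \frac{3}{H}\right) - \left(-5 + 30 H V\right) = 3 - \frac{3}{H} - 30 H V$)
$a{\left(B{\left(-8,-7 \right)},48 \right)} - 2745 = \left(3 - \frac{3}{48} - 1440 \left(2 - - \frac{8}{9}\right)\right) - 2745 = \left(3 - \frac{1}{16} - 1440 \left(2 + \frac{8}{9}\right)\right) - 2745 = \left(3 - \frac{1}{16} - 1440 \cdot \frac{26}{9}\right) - 2745 = \left(3 - \frac{1}{16} - 4160\right) - 2745 = - \frac{66513}{16} - 2745 = - \frac{110433}{16}$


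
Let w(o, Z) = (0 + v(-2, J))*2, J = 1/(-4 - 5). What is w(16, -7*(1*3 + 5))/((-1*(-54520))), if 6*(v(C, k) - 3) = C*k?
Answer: 41/368010 ≈ 0.00011141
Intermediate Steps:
J = -1/9 (J = 1/(-9) = -1/9 ≈ -0.11111)
v(C, k) = 3 + C*k/6 (v(C, k) = 3 + (C*k)/6 = 3 + C*k/6)
w(o, Z) = 164/27 (w(o, Z) = (0 + (3 + (1/6)*(-2)*(-1/9)))*2 = (0 + (3 + 1/27))*2 = (0 + 82/27)*2 = (82/27)*2 = 164/27)
w(16, -7*(1*3 + 5))/((-1*(-54520))) = 164/(27*((-1*(-54520)))) = (164/27)/54520 = (164/27)*(1/54520) = 41/368010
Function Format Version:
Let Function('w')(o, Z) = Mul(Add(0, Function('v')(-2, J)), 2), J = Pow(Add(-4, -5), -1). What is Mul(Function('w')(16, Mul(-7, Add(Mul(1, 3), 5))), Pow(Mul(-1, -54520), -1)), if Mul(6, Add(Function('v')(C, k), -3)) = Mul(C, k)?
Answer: Rational(41, 368010) ≈ 0.00011141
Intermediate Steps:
J = Rational(-1, 9) (J = Pow(-9, -1) = Rational(-1, 9) ≈ -0.11111)
Function('v')(C, k) = Add(3, Mul(Rational(1, 6), C, k)) (Function('v')(C, k) = Add(3, Mul(Rational(1, 6), Mul(C, k))) = Add(3, Mul(Rational(1, 6), C, k)))
Function('w')(o, Z) = Rational(164, 27) (Function('w')(o, Z) = Mul(Add(0, Add(3, Mul(Rational(1, 6), -2, Rational(-1, 9)))), 2) = Mul(Add(0, Add(3, Rational(1, 27))), 2) = Mul(Add(0, Rational(82, 27)), 2) = Mul(Rational(82, 27), 2) = Rational(164, 27))
Mul(Function('w')(16, Mul(-7, Add(Mul(1, 3), 5))), Pow(Mul(-1, -54520), -1)) = Mul(Rational(164, 27), Pow(Mul(-1, -54520), -1)) = Mul(Rational(164, 27), Pow(54520, -1)) = Mul(Rational(164, 27), Rational(1, 54520)) = Rational(41, 368010)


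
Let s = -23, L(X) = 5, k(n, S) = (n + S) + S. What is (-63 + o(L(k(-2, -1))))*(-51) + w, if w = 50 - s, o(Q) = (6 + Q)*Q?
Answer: 481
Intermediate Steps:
k(n, S) = n + 2*S (k(n, S) = (S + n) + S = n + 2*S)
o(Q) = Q*(6 + Q)
w = 73 (w = 50 - 1*(-23) = 50 + 23 = 73)
(-63 + o(L(k(-2, -1))))*(-51) + w = (-63 + 5*(6 + 5))*(-51) + 73 = (-63 + 5*11)*(-51) + 73 = (-63 + 55)*(-51) + 73 = -8*(-51) + 73 = 408 + 73 = 481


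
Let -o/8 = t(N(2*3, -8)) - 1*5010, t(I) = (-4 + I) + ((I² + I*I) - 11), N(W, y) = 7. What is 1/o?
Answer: 1/39360 ≈ 2.5407e-5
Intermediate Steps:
t(I) = -15 + I + 2*I² (t(I) = (-4 + I) + ((I² + I²) - 11) = (-4 + I) + (2*I² - 11) = (-4 + I) + (-11 + 2*I²) = -15 + I + 2*I²)
o = 39360 (o = -8*((-15 + 7 + 2*7²) - 1*5010) = -8*((-15 + 7 + 2*49) - 5010) = -8*((-15 + 7 + 98) - 5010) = -8*(90 - 5010) = -8*(-4920) = 39360)
1/o = 1/39360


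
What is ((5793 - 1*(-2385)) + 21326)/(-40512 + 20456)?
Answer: -3688/2507 ≈ -1.4711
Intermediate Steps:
((5793 - 1*(-2385)) + 21326)/(-40512 + 20456) = ((5793 + 2385) + 21326)/(-20056) = (8178 + 21326)*(-1/20056) = 29504*(-1/20056) = -3688/2507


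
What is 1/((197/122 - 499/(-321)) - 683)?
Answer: -39162/26623531 ≈ -0.0014710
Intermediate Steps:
1/((197/122 - 499/(-321)) - 683) = 1/((197*(1/122) - 499*(-1/321)) - 683) = 1/((197/122 + 499/321) - 683) = 1/(124115/39162 - 683) = 1/(-26623531/39162) = -39162/26623531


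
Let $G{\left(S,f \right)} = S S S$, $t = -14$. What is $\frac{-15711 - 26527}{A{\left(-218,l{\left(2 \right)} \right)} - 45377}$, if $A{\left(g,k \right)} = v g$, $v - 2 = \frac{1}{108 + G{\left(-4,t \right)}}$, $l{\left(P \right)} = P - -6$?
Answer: $\frac{929236}{1007995} \approx 0.92187$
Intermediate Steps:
$l{\left(P \right)} = 6 + P$ ($l{\left(P \right)} = P + 6 = 6 + P$)
$G{\left(S,f \right)} = S^{3}$ ($G{\left(S,f \right)} = S^{2} S = S^{3}$)
$v = \frac{89}{44}$ ($v = 2 + \frac{1}{108 + \left(-4\right)^{3}} = 2 + \frac{1}{108 - 64} = 2 + \frac{1}{44} = \frac{89}{44} \approx 2.0227$)
$A{\left(g,k \right)} = \frac{89 g}{44}$
$\frac{-15711 - 26527}{A{\left(-218,l{\left(2 \right)} \right)} - 45377} = \frac{-15711 - 26527}{\frac{89}{44} \left(-218\right) - 45377} = - \frac{42238}{- \frac{9701}{22} - 45377} = - \frac{42238}{- \frac{1007995}{22}} = \left(-42238\right) \left(- \frac{22}{1007995}\right) = \frac{929236}{1007995}$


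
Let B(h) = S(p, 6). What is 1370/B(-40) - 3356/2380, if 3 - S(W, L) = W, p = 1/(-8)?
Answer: 260009/595 ≈ 436.99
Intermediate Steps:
p = -⅛ ≈ -0.12500
S(W, L) = 3 - W
B(h) = 25/8 (B(h) = 3 - 1*(-⅛) = 3 + ⅛ = 25/8)
1370/B(-40) - 3356/2380 = 1370/(25/8) - 3356/2380 = 1370*(8/25) - 3356*1/2380 = 2192/5 - 839/595 = 260009/595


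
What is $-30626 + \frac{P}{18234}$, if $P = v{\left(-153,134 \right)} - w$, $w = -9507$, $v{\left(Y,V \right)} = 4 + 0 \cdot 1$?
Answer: $- \frac{558424973}{18234} \approx -30625.0$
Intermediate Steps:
$v{\left(Y,V \right)} = 4$ ($v{\left(Y,V \right)} = 4 + 0 = 4$)
$P = 9511$ ($P = 4 - -9507 = 4 + 9507 = 9511$)
$-30626 + \frac{P}{18234} = -30626 + \frac{9511}{18234} = - \frac{558424973}{18234}$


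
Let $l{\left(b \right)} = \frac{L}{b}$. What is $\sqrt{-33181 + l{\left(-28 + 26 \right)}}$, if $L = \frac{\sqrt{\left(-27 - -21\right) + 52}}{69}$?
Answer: $\frac{\sqrt{-631898964 - 138 \sqrt{46}}}{138} \approx 182.16 i$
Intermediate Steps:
$L = \frac{\sqrt{46}}{69}$ ($L = \sqrt{\left(-27 + 21\right) + 52} \cdot \frac{1}{69} = \sqrt{-6 + 52} \cdot \frac{1}{69} = \sqrt{46} \cdot \frac{1}{69} = \frac{\sqrt{46}}{69} \approx 0.098295$)
$l{\left(b \right)} = \frac{\sqrt{46}}{69 b}$ ($l{\left(b \right)} = \frac{\frac{1}{69} \sqrt{46}}{b} = \frac{\sqrt{46}}{69 b}$)
$\sqrt{-33181 + l{\left(-28 + 26 \right)}} = \sqrt{-33181 + \frac{\sqrt{46}}{69 \left(-28 + 26\right)}} = \sqrt{-33181 + \frac{\sqrt{46}}{69 \left(-2\right)}} = \sqrt{-33181 + \frac{1}{69} \sqrt{46} \left(- \frac{1}{2}\right)} = \sqrt{-33181 - \frac{\sqrt{46}}{138}}$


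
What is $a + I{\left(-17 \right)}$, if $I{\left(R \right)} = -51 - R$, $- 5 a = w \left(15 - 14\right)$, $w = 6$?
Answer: $- \frac{176}{5} \approx -35.2$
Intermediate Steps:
$a = - \frac{6}{5}$ ($a = - \frac{6 \left(15 - 14\right)}{5} = - \frac{6 \cdot 1}{5} = \left(- \frac{1}{5}\right) 6 = - \frac{6}{5} \approx -1.2$)
$a + I{\left(-17 \right)} = - \frac{6}{5} - 34 = - \frac{176}{5}$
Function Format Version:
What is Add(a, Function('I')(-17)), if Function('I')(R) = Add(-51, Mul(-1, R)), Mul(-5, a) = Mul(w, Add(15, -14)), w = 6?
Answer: Rational(-176, 5) ≈ -35.200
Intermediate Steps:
a = Rational(-6, 5) (a = Mul(Rational(-1, 5), Mul(6, Add(15, -14))) = Mul(Rational(-1, 5), Mul(6, 1)) = Mul(Rational(-1, 5), 6) = Rational(-6, 5) ≈ -1.2000)
Add(a, Function('I')(-17)) = Add(Rational(-6, 5), Add(-51, Mul(-1, -17))) = Add(Rational(-6, 5), Add(-51, 17)) = Add(Rational(-6, 5), -34) = Rational(-176, 5)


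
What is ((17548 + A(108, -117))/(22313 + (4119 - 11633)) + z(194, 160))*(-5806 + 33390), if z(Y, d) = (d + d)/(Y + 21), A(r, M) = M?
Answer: 46800917696/636357 ≈ 73545.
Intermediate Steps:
z(Y, d) = 2*d/(21 + Y) (z(Y, d) = (2*d)/(21 + Y) = 2*d/(21 + Y))
((17548 + A(108, -117))/(22313 + (4119 - 11633)) + z(194, 160))*(-5806 + 33390) = ((17548 - 117)/(22313 + (4119 - 11633)) + 2*160/(21 + 194))*(-5806 + 33390) = (17431/(22313 - 7514) + 2*160/215)*27584 = (17431/14799 + 2*160*(1/215))*27584 = (17431*(1/14799) + 64/43)*27584 = (17431/14799 + 64/43)*27584 = (1696669/636357)*27584 = 46800917696/636357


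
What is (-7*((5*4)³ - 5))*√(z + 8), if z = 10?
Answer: -167895*√2 ≈ -2.3744e+5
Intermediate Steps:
(-7*((5*4)³ - 5))*√(z + 8) = (-7*((5*4)³ - 5))*√(10 + 8) = (-7*(20³ - 5))*√18 = (-7*(8000 - 5))*(3*√2) = (-7*7995)*(3*√2) = -167895*√2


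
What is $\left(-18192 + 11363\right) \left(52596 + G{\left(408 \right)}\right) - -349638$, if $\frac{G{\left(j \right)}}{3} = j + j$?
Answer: $-375545838$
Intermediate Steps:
$G{\left(j \right)} = 6 j$ ($G{\left(j \right)} = 3 \left(j + j\right) = 3 \cdot 2 j = 6 j$)
$\left(-18192 + 11363\right) \left(52596 + G{\left(408 \right)}\right) - -349638 = \left(-18192 + 11363\right) \left(52596 + 6 \cdot 408\right) - -349638 = - 6829 \left(52596 + 2448\right) + 349638 = \left(-6829\right) 55044 + 349638 = -375895476 + 349638 = -375545838$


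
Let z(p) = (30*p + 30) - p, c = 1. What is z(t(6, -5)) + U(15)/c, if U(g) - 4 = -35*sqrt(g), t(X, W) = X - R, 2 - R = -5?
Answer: 5 - 35*sqrt(15) ≈ -130.55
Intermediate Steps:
R = 7 (R = 2 - 1*(-5) = 2 + 5 = 7)
t(X, W) = -7 + X (t(X, W) = X - 1*7 = X - 7 = -7 + X)
U(g) = 4 - 35*sqrt(g)
z(p) = 30 + 29*p (z(p) = (30 + 30*p) - p = 30 + 29*p)
z(t(6, -5)) + U(15)/c = (30 + 29*(-7 + 6)) + (4 - 35*sqrt(15))/1 = (30 + 29*(-1)) + 1*(4 - 35*sqrt(15)) = (30 - 29) + (4 - 35*sqrt(15)) = 1 + (4 - 35*sqrt(15)) = 5 - 35*sqrt(15)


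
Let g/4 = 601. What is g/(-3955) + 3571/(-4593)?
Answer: -25164877/18165315 ≈ -1.3853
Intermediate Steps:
g = 2404 (g = 4*601 = 2404)
g/(-3955) + 3571/(-4593) = 2404/(-3955) + 3571/(-4593) = 2404*(-1/3955) + 3571*(-1/4593) = -2404/3955 - 3571/4593 = -25164877/18165315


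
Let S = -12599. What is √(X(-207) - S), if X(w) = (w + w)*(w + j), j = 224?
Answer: √5561 ≈ 74.572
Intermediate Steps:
X(w) = 2*w*(224 + w) (X(w) = (w + w)*(w + 224) = (2*w)*(224 + w) = 2*w*(224 + w))
√(X(-207) - S) = √(2*(-207)*(224 - 207) - 1*(-12599)) = √(2*(-207)*17 + 12599) = √(-7038 + 12599) = √5561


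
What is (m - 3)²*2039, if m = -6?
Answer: 165159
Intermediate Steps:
(m - 3)²*2039 = (-6 - 3)²*2039 = (-9)²*2039 = 81*2039 = 165159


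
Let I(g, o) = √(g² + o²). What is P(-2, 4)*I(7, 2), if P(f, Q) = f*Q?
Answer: -8*√53 ≈ -58.241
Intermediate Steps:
P(f, Q) = Q*f
P(-2, 4)*I(7, 2) = (4*(-2))*√(7² + 2²) = -8*√(49 + 4) = -8*√53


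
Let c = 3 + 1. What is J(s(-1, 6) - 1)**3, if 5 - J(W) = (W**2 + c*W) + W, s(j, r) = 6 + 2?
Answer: -493039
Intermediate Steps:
s(j, r) = 8
c = 4
J(W) = 5 - W**2 - 5*W (J(W) = 5 - ((W**2 + 4*W) + W) = 5 - (W**2 + 5*W) = 5 + (-W**2 - 5*W) = 5 - W**2 - 5*W)
J(s(-1, 6) - 1)**3 = (5 - (8 - 1)**2 - 5*(8 - 1))**3 = (5 - 1*7**2 - 5*7)**3 = (5 - 1*49 - 35)**3 = (5 - 49 - 35)**3 = (-79)**3 = -493039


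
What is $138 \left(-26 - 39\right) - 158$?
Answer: $-9128$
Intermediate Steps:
$138 \left(-26 - 39\right) - 158 = 138 \left(-65\right) - 158 = -8970 - 158 = -9128$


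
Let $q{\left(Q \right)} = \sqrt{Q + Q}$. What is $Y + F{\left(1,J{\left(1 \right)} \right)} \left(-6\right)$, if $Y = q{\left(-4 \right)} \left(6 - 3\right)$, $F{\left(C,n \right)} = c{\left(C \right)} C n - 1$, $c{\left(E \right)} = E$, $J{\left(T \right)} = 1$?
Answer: $6 i \sqrt{2} \approx 8.4853 i$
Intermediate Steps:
$q{\left(Q \right)} = \sqrt{2} \sqrt{Q}$ ($q{\left(Q \right)} = \sqrt{2 Q} = \sqrt{2} \sqrt{Q}$)
$F{\left(C,n \right)} = -1 + n C^{2}$ ($F{\left(C,n \right)} = C C n - 1 = C^{2} n - 1 = n C^{2} - 1 = -1 + n C^{2}$)
$Y = 6 i \sqrt{2}$ ($Y = \sqrt{2} \sqrt{-4} \left(6 - 3\right) = \sqrt{2} \cdot 2 i 3 = 2 i \sqrt{2} \cdot 3 = 6 i \sqrt{2} \approx 8.4853 i$)
$Y + F{\left(1,J{\left(1 \right)} \right)} \left(-6\right) = 6 i \sqrt{2} + \left(-1 + 1 \cdot 1^{2}\right) \left(-6\right) = 6 i \sqrt{2} + \left(-1 + 1 \cdot 1\right) \left(-6\right) = 6 i \sqrt{2} + \left(-1 + 1\right) \left(-6\right) = 6 i \sqrt{2} + 0 \left(-6\right) = 6 i \sqrt{2} + 0 = 6 i \sqrt{2}$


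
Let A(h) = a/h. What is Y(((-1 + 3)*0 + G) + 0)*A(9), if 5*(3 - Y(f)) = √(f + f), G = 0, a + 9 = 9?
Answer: 0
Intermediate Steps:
a = 0 (a = -9 + 9 = 0)
Y(f) = 3 - √2*√f/5 (Y(f) = 3 - √(f + f)/5 = 3 - √2*√f/5)
A(h) = 0 (A(h) = 0/h = 0)
Y(((-1 + 3)*0 + G) + 0)*A(9) = (3 - √2*√(((-1 + 3)*0 + 0) + 0)/5)*0 = (3 - √2*√((2*0 + 0) + 0)/5)*0 = (3 - √2*√((0 + 0) + 0)/5)*0 = (3 - √2*√(0 + 0)/5)*0 = (3 - √2*√0/5)*0 = (3 - ⅕*√2*0)*0 = (3 + 0)*0 = 3*0 = 0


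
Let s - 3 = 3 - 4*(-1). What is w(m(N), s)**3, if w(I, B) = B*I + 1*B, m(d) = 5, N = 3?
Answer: 216000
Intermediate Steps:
s = 10 (s = 3 + (3 - 4*(-1)) = 3 + (3 + 4) = 3 + 7 = 10)
w(I, B) = B + B*I (w(I, B) = B*I + B = B + B*I)
w(m(N), s)**3 = (10*(1 + 5))**3 = (10*6)**3 = 60**3 = 216000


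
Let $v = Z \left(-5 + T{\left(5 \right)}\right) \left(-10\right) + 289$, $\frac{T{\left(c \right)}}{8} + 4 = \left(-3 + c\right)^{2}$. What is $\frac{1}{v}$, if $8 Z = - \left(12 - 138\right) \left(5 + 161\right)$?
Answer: $\frac{1}{131014} \approx 7.6328 \cdot 10^{-6}$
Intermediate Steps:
$T{\left(c \right)} = -32 + 8 \left(-3 + c\right)^{2}$
$Z = \frac{5229}{2}$ ($Z = \frac{\left(-1\right) \left(12 - 138\right) \left(5 + 161\right)}{8} = \frac{\left(-1\right) \left(\left(-126\right) 166\right)}{8} = \frac{\left(-1\right) \left(-20916\right)}{8} = \frac{1}{8} \cdot 20916 = \frac{5229}{2} \approx 2614.5$)
$v = 131014$ ($v = \frac{5229 \left(-5 - \left(32 - 8 \left(-3 + 5\right)^{2}\right)\right) \left(-10\right)}{2} + 289 = \frac{5229 \left(-5 - \left(32 - 8 \cdot 2^{2}\right)\right) \left(-10\right)}{2} + 289 = \frac{5229 \left(-5 + \left(-32 + 8 \cdot 4\right)\right) \left(-10\right)}{2} + 289 = \frac{5229 \left(-5 + \left(-32 + 32\right)\right) \left(-10\right)}{2} + 289 = \frac{5229 \left(-5 + 0\right) \left(-10\right)}{2} + 289 = \frac{5229 \left(\left(-5\right) \left(-10\right)\right)}{2} + 289 = \frac{5229}{2} \cdot 50 + 289 = 130725 + 289 = 131014$)
$\frac{1}{v} = \frac{1}{131014}$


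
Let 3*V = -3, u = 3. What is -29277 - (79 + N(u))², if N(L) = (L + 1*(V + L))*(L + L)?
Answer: -41158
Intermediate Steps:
V = -1 (V = (⅓)*(-3) = -1)
N(L) = 2*L*(-1 + 2*L) (N(L) = (L + 1*(-1 + L))*(L + L) = (L + (-1 + L))*(2*L) = (-1 + 2*L)*(2*L) = 2*L*(-1 + 2*L))
-29277 - (79 + N(u))² = -29277 - (79 + 2*3*(-1 + 2*3))² = -29277 - (79 + 2*3*(-1 + 6))² = -29277 - (79 + 2*3*5)² = -29277 - (79 + 30)² = -29277 - 1*109² = -29277 - 1*11881 = -29277 - 11881 = -41158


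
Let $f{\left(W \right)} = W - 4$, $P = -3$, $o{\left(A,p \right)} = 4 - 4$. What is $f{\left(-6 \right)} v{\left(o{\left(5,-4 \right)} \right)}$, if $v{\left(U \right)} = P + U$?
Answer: $30$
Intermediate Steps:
$o{\left(A,p \right)} = 0$ ($o{\left(A,p \right)} = 4 - 4 = 0$)
$f{\left(W \right)} = -4 + W$
$v{\left(U \right)} = -3 + U$
$f{\left(-6 \right)} v{\left(o{\left(5,-4 \right)} \right)} = \left(-4 - 6\right) \left(-3 + 0\right) = \left(-10\right) \left(-3\right) = 30$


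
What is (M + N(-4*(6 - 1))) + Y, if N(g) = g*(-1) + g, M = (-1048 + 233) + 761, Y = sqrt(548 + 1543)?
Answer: -54 + sqrt(2091) ≈ -8.2726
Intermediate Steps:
Y = sqrt(2091) ≈ 45.727
M = -54 (M = -815 + 761 = -54)
N(g) = 0 (N(g) = -g + g = 0)
(M + N(-4*(6 - 1))) + Y = (-54 + 0) + sqrt(2091) = -54 + sqrt(2091)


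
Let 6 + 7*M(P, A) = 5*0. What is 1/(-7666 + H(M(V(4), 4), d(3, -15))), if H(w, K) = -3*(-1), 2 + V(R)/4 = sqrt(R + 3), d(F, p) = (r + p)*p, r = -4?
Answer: -1/7663 ≈ -0.00013050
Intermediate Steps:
d(F, p) = p*(-4 + p) (d(F, p) = (-4 + p)*p = p*(-4 + p))
V(R) = -8 + 4*sqrt(3 + R) (V(R) = -8 + 4*sqrt(R + 3) = -8 + 4*sqrt(3 + R))
M(P, A) = -6/7 (M(P, A) = -6/7 + (5*0)/7 = -6/7 + (1/7)*0 = -6/7 + 0 = -6/7)
H(w, K) = 3
1/(-7666 + H(M(V(4), 4), d(3, -15))) = 1/(-7666 + 3) = 1/(-7663) = -1/7663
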